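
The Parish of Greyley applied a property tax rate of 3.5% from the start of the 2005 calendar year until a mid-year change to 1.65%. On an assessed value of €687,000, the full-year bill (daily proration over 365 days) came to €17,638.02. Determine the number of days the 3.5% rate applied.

Let d = days at the first rate; then 365 − d days at the second rate.
€687,000 × [3.5%·d + 1.65%·(365−d)] / 365 = €17,638.02
Solving gives d = 181, so the new rate took effect on July 1, 2005.

181 days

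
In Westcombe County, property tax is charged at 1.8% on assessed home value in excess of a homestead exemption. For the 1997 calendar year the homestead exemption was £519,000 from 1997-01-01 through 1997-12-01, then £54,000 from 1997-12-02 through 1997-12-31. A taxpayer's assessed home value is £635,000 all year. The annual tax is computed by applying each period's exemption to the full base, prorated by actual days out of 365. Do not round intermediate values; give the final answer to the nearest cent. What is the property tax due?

£2,775.95

1997-01-01 to 1997-12-01: 335 days, exemption £519,000 → (£635,000 − £519,000) × 1.8% × 335/365 = £1,916.3836
1997-12-02 to 1997-12-31: 30 days, exemption £54,000 → (£635,000 − £54,000) × 1.8% × 30/365 = £859.5616
Total = £2,775.9452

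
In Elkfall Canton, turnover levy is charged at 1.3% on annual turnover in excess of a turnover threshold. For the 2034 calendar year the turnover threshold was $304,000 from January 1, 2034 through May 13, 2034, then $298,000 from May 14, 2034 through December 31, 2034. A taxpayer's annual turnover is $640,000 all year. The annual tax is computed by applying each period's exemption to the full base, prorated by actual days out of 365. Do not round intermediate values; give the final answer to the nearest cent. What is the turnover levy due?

$4,417.58

January 1 – May 13, 2034: 133 days, exemption $304,000 → ($640,000 − $304,000) × 1.3% × 133/365 = $1,591.6274
May 14 – December 31, 2034: 232 days, exemption $298,000 → ($640,000 − $298,000) × 1.3% × 232/365 = $2,825.9507
Total = $4,417.5781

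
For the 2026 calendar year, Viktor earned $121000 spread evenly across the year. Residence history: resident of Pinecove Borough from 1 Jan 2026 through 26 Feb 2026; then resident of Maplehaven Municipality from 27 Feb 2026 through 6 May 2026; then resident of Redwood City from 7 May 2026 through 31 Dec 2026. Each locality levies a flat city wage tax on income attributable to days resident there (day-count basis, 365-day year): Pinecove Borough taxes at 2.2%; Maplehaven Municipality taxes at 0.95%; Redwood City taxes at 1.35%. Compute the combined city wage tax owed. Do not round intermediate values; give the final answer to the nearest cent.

$1702.62

Pinecove Borough, 1 Jan – 26 Feb 2026: 57 days → $121000 × 2.2% × 57/365 = $415.7096
Maplehaven Municipality, 27 Feb – 6 May 2026: 69 days → $121000 × 0.95% × 69/365 = $217.3027
Redwood City, 7 May – 31 Dec 2026: 239 days → $121000 × 1.35% × 239/365 = $1069.6068
Total = $1702.6192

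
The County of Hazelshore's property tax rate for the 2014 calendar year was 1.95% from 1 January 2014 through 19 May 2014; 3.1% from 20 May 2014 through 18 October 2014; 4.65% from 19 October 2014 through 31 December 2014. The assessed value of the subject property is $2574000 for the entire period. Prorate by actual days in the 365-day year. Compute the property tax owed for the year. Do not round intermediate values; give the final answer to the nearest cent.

$76610.00

1 January – 19 May 2014: 139 days at 1.95% → $2574000 × 1.95% × 139/365 = $19114.5945
20 May – 18 October 2014: 152 days at 3.1% → $2574000 × 3.1% × 152/365 = $33229.2822
19 October – 31 December 2014: 74 days at 4.65% → $2574000 × 4.65% × 74/365 = $24266.1205
Total = $76609.9973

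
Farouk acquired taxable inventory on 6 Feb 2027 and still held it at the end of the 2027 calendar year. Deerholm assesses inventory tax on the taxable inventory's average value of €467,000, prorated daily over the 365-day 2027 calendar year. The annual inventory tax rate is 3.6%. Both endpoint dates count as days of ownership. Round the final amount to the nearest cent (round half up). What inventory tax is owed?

€15,153.83

Days held (6 Feb – 31 Dec 2027): 329 out of 365
Tax = €467,000 × 3.6% × 329/365 = €15,153.8301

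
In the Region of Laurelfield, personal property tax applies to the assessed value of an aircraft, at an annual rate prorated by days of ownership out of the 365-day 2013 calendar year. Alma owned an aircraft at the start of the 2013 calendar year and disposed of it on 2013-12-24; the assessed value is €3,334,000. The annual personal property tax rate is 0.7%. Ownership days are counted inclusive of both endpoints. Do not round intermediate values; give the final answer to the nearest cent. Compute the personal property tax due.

€22,890.42

Days held (2013-01-01 to 2013-12-24): 358 out of 365
Tax = €3,334,000 × 0.7% × 358/365 = €22,890.4219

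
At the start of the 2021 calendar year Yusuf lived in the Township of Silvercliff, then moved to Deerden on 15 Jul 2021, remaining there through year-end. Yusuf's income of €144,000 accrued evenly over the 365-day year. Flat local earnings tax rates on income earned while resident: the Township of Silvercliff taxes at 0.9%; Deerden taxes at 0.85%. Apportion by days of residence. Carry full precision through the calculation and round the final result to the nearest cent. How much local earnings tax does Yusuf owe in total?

€1,262.47

The Township of Silvercliff, 1 Jan – 14 Jul 2021: 195 days → €144,000 × 0.9% × 195/365 = €692.3836
Deerden, 15 Jul – 31 Dec 2021: 170 days → €144,000 × 0.85% × 170/365 = €570.0822
Total = €1,262.4658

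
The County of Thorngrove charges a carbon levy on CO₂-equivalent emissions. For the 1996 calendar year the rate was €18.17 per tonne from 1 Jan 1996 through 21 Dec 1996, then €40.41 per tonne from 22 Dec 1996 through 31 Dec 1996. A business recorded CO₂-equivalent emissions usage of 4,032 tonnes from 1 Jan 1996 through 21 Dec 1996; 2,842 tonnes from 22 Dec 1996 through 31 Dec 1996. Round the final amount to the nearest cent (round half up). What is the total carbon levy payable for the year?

1 Jan – 21 Dec 1996: 4,032 tonnes at €18.17/tonne → €73261.44
22 Dec – 31 Dec 1996: 2,842 tonnes at €40.41/tonne → €114845.22

€188106.66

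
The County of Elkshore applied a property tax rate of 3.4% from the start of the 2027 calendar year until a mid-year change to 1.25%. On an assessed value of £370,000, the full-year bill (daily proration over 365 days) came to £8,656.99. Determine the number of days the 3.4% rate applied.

Let d = days at the first rate; then 365 − d days at the second rate.
£370,000 × [3.4%·d + 1.25%·(365−d)] / 365 = £8,656.99
Solving gives d = 185, so the new rate took effect on 5 July 2027.

185 days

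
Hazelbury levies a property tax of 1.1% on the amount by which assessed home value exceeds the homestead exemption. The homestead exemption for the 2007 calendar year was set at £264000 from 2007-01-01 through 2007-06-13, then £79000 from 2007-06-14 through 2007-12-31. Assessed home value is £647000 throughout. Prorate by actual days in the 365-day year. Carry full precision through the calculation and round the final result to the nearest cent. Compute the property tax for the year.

2007-01-01 to 2007-06-13: 164 days, exemption £264000 → (£647000 − £264000) × 1.1% × 164/365 = £1892.9644
2007-06-14 to 2007-12-31: 201 days, exemption £79000 → (£647000 − £79000) × 1.1% × 201/365 = £3440.6795
Total = £5333.6438

£5333.64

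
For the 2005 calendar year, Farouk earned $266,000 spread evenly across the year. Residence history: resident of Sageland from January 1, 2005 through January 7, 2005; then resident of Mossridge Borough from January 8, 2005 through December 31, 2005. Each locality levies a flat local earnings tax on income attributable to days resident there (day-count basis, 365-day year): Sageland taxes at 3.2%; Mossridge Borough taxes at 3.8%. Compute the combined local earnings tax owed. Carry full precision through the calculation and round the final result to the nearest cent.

Sageland, January 1 – January 7, 2005: 7 days → $266,000 × 3.2% × 7/365 = $163.2438
Mossridge Borough, January 8 – December 31, 2005: 358 days → $266,000 × 3.8% × 358/365 = $9,914.1479
Total = $10,077.3918

$10,077.39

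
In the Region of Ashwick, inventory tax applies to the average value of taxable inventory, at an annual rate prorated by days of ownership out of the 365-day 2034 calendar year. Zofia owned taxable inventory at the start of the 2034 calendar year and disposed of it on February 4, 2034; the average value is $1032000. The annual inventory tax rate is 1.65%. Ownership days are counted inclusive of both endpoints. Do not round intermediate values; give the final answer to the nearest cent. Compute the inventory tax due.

$1632.82

Days held (January 1 – February 4, 2034): 35 out of 365
Tax = $1032000 × 1.65% × 35/365 = $1632.8219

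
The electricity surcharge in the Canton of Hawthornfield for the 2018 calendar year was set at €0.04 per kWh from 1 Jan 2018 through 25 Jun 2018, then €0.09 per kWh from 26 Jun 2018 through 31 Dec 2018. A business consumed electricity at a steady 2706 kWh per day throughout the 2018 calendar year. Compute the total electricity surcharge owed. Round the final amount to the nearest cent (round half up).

€65,079.30

1 Jan – 25 Jun 2018: 176 days × 2706 kWh/day = 476,256 kWh at €0.04/kWh → €19,050.24
26 Jun – 31 Dec 2018: 189 days × 2706 kWh/day = 511,434 kWh at €0.09/kWh → €46,029.06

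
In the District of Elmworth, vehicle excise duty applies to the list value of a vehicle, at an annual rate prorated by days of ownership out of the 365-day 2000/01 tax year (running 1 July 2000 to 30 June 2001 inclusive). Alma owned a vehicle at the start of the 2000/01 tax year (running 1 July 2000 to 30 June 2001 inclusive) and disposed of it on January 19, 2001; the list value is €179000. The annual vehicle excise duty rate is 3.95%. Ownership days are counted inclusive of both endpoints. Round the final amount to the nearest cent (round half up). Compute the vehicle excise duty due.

€3932.36

Days held (July 1, 2000 – January 19, 2001): 203 out of 365
Tax = €179000 × 3.95% × 203/365 = €3932.3603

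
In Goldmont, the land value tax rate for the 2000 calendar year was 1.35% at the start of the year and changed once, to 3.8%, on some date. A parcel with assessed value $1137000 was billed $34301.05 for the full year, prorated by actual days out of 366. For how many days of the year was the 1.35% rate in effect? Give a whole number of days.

117 days

Let d = days at the first rate; then 366 − d days at the second rate.
$1137000 × [1.35%·d + 3.8%·(366−d)] / 366 = $34301.05
Solving gives d = 117, so the new rate took effect on 27 Apr 2000.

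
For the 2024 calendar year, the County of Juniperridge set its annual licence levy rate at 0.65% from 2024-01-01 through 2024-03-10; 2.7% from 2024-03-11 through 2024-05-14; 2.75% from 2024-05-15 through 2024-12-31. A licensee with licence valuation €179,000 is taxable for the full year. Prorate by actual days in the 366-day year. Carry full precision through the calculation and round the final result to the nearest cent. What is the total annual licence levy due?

€4,187.67

2024-01-01 to 2024-03-10: 70 days at 0.65% → €179,000 × 0.65% × 70/366 = €222.5273
2024-03-11 to 2024-05-14: 65 days at 2.7% → €179,000 × 2.7% × 65/366 = €858.3197
2024-05-15 to 2024-12-31: 231 days at 2.75% → €179,000 × 2.75% × 231/366 = €3,106.8238
Total = €4,187.6708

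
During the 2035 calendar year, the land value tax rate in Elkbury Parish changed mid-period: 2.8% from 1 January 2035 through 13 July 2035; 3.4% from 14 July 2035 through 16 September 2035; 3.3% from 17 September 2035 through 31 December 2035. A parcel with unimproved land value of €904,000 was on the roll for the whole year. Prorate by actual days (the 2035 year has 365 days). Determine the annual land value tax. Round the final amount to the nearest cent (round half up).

€27,590.58

1 January – 13 July 2035: 194 days at 2.8% → €904,000 × 2.8% × 194/365 = €13,453.5014
14 July – 16 September 2035: 65 days at 3.4% → €904,000 × 3.4% × 65/365 = €5,473.5342
17 September – 31 December 2035: 106 days at 3.3% → €904,000 × 3.3% × 106/365 = €8,663.5397
Total = €27,590.5753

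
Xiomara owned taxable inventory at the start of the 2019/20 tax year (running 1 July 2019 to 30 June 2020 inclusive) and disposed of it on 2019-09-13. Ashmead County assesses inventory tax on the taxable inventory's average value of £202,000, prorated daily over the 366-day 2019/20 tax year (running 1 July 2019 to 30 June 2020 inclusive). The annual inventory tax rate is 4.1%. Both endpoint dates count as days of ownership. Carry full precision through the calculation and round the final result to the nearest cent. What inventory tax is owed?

Days held (2019-07-01 to 2019-09-13): 75 out of 366
Tax = £202,000 × 4.1% × 75/366 = £1,697.1311

£1,697.13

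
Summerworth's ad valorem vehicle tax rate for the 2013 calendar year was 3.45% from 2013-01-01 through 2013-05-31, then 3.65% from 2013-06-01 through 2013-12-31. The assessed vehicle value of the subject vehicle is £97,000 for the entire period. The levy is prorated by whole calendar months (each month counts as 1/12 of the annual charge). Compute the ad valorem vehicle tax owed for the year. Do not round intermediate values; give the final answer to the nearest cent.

£3,459.67

2013-01-01 to 2013-05-31: 5 months at 3.45% → £97,000 × 3.45% × 5/12 = £1,394.3750
2013-06-01 to 2013-12-31: 7 months at 3.65% → £97,000 × 3.65% × 7/12 = £2,065.2917
Total = £3,459.6667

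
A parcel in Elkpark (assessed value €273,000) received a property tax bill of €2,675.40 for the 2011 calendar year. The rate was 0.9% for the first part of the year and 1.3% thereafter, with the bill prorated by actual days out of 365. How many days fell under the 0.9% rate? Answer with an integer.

292 days

Let d = days at the first rate; then 365 − d days at the second rate.
€273,000 × [0.9%·d + 1.3%·(365−d)] / 365 = €2,675.40
Solving gives d = 292, so the new rate took effect on 20 October 2011.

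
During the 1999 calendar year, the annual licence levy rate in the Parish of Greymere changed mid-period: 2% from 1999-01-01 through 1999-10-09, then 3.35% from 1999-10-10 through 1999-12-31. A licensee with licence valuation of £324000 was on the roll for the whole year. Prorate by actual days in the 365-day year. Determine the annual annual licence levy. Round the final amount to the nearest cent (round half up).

1999-01-01 to 1999-10-09: 282 days at 2% → £324000 × 2% × 282/365 = £5006.4658
1999-10-10 to 1999-12-31: 83 days at 3.35% → £324000 × 3.35% × 83/365 = £2468.1699
Total = £7474.6356

£7474.64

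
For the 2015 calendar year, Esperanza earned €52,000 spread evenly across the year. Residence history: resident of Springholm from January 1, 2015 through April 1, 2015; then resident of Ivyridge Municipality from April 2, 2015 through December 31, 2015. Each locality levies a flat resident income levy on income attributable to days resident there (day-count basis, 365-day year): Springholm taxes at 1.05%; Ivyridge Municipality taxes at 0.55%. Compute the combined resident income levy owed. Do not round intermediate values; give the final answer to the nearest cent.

Springholm, January 1 – April 1, 2015: 91 days → €52,000 × 1.05% × 91/365 = €136.1260
Ivyridge Municipality, April 2 – December 31, 2015: 274 days → €52,000 × 0.55% × 274/365 = €214.6959
Total = €350.8219

€350.82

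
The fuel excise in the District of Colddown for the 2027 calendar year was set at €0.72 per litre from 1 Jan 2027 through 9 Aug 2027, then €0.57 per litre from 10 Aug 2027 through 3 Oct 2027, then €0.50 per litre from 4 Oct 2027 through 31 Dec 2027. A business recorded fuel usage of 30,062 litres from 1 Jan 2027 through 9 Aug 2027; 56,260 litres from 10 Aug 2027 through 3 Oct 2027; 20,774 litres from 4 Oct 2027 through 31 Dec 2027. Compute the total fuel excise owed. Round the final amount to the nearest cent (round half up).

€64,099.84

1 Jan – 9 Aug 2027: 30,062 litres at €0.72/litre → €21,644.64
10 Aug – 3 Oct 2027: 56,260 litres at €0.57/litre → €32,068.20
4 Oct – 31 Dec 2027: 20,774 litres at €0.50/litre → €10,387.00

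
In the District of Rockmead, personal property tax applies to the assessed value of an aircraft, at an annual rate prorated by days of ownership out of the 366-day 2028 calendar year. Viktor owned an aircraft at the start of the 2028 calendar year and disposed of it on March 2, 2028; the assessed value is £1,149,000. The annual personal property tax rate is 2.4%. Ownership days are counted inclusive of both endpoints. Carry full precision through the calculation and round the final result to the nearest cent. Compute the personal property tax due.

Days held (January 1 – March 2, 2028): 62 out of 366
Tax = £1,149,000 × 2.4% × 62/366 = £4,671.3443

£4,671.34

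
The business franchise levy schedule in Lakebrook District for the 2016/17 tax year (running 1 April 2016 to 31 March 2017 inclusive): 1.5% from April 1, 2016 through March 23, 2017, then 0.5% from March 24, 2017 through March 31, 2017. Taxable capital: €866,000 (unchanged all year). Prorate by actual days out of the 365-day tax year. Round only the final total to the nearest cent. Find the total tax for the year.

€12,800.19

April 1, 2016 – March 23, 2017: 357 days at 1.5% → €866,000 × 1.5% × 357/365 = €12,705.2877
March 24 – March 31, 2017: 8 days at 0.5% → €866,000 × 0.5% × 8/365 = €94.9041
Total = €12,800.1918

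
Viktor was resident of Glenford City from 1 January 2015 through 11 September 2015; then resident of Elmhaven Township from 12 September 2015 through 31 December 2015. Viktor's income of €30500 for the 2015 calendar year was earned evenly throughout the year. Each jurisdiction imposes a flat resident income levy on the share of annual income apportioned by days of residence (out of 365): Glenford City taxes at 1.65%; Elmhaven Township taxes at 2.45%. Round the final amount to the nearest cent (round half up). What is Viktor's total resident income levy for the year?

Glenford City, 1 January – 11 September 2015: 254 days → €30500 × 1.65% × 254/365 = €350.2068
Elmhaven Township, 12 September – 31 December 2015: 111 days → €30500 × 2.45% × 111/365 = €227.2459
Total = €577.4527

€577.45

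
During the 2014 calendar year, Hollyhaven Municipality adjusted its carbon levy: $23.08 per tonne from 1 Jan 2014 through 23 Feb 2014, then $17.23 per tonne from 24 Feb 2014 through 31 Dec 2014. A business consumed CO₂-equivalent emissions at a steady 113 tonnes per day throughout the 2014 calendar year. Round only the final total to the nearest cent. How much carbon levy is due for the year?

$746,348.05

1 Jan – 23 Feb 2014: 54 days × 113 tonnes/day = 6,102 tonnes at $23.08/tonne → $140,834.16
24 Feb – 31 Dec 2014: 311 days × 113 tonnes/day = 35,143 tonnes at $17.23/tonne → $605,513.89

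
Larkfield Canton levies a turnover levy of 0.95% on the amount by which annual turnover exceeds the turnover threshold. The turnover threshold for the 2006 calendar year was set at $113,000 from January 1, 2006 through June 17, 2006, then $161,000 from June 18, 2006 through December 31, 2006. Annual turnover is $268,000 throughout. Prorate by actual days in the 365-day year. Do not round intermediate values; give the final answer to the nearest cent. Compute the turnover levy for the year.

January 1 – June 17, 2006: 168 days, exemption $113,000 → ($268,000 − $113,000) × 0.95% × 168/365 = $677.7534
June 18 – December 31, 2006: 197 days, exemption $161,000 → ($268,000 − $161,000) × 0.95% × 197/365 = $548.6315
Total = $1,226.3849

$1,226.38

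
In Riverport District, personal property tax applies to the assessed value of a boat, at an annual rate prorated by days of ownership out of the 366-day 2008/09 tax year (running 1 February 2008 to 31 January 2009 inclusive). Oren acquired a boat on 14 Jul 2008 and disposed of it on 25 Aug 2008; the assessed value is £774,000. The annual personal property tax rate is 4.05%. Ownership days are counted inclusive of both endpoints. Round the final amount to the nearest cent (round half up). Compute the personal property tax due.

Days held (14 Jul – 25 Aug 2008): 43 out of 366
Tax = £774,000 × 4.05% × 43/366 = £3,682.8443

£3,682.84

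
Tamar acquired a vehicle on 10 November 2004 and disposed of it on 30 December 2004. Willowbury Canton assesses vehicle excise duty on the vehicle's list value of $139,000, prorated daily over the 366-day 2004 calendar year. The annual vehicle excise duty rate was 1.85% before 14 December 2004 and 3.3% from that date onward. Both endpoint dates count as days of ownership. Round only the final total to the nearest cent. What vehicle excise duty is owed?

10 November – 13 December 2004: 34 days at 1.85% → $139,000 × 1.85% × 34/366 = $238.8825
14 December – 30 December 2004: 17 days at 3.3% → $139,000 × 3.3% × 17/366 = $213.0574
Total = $451.9399

$451.94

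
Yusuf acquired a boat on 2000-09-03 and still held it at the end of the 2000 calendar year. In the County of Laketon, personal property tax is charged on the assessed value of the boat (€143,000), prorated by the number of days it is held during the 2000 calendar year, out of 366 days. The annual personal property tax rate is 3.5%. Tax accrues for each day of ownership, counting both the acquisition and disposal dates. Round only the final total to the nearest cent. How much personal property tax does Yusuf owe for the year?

Days held (2000-09-03 to 2000-12-31): 120 out of 366
Tax = €143,000 × 3.5% × 120/366 = €1,640.9836

€1,640.98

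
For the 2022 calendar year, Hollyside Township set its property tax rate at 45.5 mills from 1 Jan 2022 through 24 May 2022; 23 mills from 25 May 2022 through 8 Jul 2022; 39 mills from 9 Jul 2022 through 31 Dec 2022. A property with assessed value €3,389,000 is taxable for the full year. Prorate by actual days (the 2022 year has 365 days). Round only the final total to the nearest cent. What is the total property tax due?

1 Jan – 24 May 2022: 144 days at 45.5 mills → €3,389,000 × 4.55% × 144/365 = €60,834.8712
25 May – 8 Jul 2022: 45 days at 23 mills → €3,389,000 × 2.3% × 45/365 = €9,609.9041
9 Jul – 31 Dec 2022: 176 days at 39 mills → €3,389,000 × 3.9% × 176/365 = €63,731.7699
Total = €134,176.5452

€134,176.55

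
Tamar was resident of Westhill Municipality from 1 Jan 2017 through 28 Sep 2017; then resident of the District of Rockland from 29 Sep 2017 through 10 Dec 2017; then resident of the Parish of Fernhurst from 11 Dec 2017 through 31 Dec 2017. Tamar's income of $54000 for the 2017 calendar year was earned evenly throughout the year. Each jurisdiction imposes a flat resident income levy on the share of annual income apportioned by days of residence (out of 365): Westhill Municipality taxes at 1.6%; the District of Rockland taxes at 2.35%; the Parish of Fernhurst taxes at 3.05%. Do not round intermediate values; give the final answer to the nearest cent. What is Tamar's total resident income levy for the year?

$990.05

Westhill Municipality, 1 Jan – 28 Sep 2017: 271 days → $54000 × 1.6% × 271/365 = $641.4904
The District of Rockland, 29 Sep – 10 Dec 2017: 73 days → $54000 × 2.35% × 73/365 = $253.8000
The Parish of Fernhurst, 11 Dec – 31 Dec 2017: 21 days → $54000 × 3.05% × 21/365 = $94.7589
Total = $990.0493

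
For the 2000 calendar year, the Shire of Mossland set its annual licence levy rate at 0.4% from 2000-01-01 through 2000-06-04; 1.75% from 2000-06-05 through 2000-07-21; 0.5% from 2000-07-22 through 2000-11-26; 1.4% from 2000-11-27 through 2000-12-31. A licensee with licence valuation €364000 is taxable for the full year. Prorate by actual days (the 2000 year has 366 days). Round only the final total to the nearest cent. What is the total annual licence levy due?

2000-01-01 to 2000-06-04: 156 days at 0.4% → €364000 × 0.4% × 156/366 = €620.5902
2000-06-05 to 2000-07-21: 47 days at 1.75% → €364000 × 1.75% × 47/366 = €818.0055
2000-07-22 to 2000-11-26: 128 days at 0.5% → €364000 × 0.5% × 128/366 = €636.5027
2000-11-27 to 2000-12-31: 35 days at 1.4% → €364000 × 1.4% × 35/366 = €487.3224
Total = €2562.4208

€2562.42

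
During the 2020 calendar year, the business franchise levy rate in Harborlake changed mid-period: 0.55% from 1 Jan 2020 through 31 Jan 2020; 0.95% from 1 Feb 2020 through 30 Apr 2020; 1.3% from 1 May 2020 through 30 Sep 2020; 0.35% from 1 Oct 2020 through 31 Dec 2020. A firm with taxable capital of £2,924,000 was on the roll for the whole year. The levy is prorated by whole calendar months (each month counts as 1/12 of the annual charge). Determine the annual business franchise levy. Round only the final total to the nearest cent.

£26,681.50

1 Jan – 31 Jan 2020: 1 month at 0.55% → £2,924,000 × 0.55% × 1/12 = £1,340.1667
1 Feb – 30 Apr 2020: 3 months at 0.95% → £2,924,000 × 0.95% × 3/12 = £6,944.5000
1 May – 30 Sep 2020: 5 months at 1.3% → £2,924,000 × 1.3% × 5/12 = £15,838.3333
1 Oct – 31 Dec 2020: 3 months at 0.35% → £2,924,000 × 0.35% × 3/12 = £2,558.5000
Total = £26,681.5000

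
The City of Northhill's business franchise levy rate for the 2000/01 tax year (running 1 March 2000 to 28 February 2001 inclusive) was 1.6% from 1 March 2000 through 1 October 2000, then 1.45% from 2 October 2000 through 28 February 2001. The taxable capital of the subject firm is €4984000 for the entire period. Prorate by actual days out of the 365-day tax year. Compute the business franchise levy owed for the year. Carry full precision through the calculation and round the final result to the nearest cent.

€76671.67

1 March – 1 October 2000: 215 days at 1.6% → €4984000 × 1.6% × 215/365 = €46972.4932
2 October 2000 – 28 February 2001: 150 days at 1.45% → €4984000 × 1.45% × 150/365 = €29699.1781
Total = €76671.6712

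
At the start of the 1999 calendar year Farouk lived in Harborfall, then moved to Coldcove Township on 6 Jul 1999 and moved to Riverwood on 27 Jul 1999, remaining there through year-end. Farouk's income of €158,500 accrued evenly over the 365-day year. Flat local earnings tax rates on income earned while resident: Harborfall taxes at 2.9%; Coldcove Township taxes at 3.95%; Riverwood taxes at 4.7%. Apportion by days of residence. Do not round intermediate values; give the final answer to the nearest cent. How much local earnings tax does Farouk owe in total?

Harborfall, 1 Jan – 5 Jul 1999: 186 days → €158,500 × 2.9% × 186/365 = €2,342.3260
Coldcove Township, 6 Jul – 26 Jul 1999: 21 days → €158,500 × 3.95% × 21/365 = €360.2075
Riverwood, 27 Jul – 31 Dec 1999: 158 days → €158,500 × 4.7% × 158/365 = €3,224.7151
Total = €5,927.2486

€5,927.25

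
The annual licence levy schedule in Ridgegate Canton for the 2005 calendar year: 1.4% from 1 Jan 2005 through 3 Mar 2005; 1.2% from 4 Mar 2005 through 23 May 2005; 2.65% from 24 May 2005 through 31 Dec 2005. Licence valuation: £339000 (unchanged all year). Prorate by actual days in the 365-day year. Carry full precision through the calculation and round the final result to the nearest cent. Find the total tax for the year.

1 Jan – 3 Mar 2005: 62 days at 1.4% → £339000 × 1.4% × 62/365 = £806.1699
4 Mar – 23 May 2005: 81 days at 1.2% → £339000 × 1.2% × 81/365 = £902.7616
24 May – 31 Dec 2005: 222 days at 2.65% → £339000 × 2.65% × 222/365 = £5463.9370
Total = £7172.8685

£7172.87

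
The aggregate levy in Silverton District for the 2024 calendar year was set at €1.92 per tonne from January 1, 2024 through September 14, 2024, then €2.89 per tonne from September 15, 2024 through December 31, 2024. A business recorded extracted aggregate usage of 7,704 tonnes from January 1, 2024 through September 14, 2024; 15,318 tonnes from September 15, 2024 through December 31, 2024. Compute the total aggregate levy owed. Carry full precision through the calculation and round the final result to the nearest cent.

January 1 – September 14, 2024: 7,704 tonnes at €1.92/tonne → €14,791.68
September 15 – December 31, 2024: 15,318 tonnes at €2.89/tonne → €44,269.02

€59,060.70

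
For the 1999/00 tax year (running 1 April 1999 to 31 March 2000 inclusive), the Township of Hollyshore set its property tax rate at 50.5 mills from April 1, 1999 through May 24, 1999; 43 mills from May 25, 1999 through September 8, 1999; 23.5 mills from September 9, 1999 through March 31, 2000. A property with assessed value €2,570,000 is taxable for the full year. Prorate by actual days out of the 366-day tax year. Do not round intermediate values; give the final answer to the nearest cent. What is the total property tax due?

April 1 – May 24, 1999: 54 days at 50.5 mills → €2,570,000 × 5.05% × 54/366 = €19,148.6066
May 25 – September 8, 1999: 107 days at 43 mills → €2,570,000 × 4.3% × 107/366 = €32,307.5683
September 9, 1999 – March 31, 2000: 205 days at 23.5 mills → €2,570,000 × 2.35% × 205/366 = €33,827.8005
Total = €85,283.9754

€85,283.98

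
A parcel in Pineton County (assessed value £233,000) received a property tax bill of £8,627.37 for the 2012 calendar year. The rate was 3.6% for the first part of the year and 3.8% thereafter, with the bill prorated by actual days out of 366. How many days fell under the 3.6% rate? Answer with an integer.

Let d = days at the first rate; then 366 − d days at the second rate.
£233,000 × [3.6%·d + 3.8%·(366−d)] / 366 = £8,627.37
Solving gives d = 178, so the new rate took effect on 27 June 2012.

178 days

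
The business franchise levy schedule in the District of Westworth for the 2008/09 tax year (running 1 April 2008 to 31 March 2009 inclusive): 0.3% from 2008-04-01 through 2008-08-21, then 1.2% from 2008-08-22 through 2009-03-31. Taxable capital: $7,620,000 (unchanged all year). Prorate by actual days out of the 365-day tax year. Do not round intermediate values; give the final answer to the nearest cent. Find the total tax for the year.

$64,571.67

2008-04-01 to 2008-08-21: 143 days at 0.3% → $7,620,000 × 0.3% × 143/365 = $8,956.1096
2008-08-22 to 2009-03-31: 222 days at 1.2% → $7,620,000 × 1.2% × 222/365 = $55,615.5616
Total = $64,571.6712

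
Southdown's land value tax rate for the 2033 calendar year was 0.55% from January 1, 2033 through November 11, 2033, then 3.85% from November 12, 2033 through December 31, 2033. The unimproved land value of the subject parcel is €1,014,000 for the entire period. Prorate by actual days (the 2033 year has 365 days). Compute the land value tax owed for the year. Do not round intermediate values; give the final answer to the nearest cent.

January 1 – November 11, 2033: 315 days at 0.55% → €1,014,000 × 0.55% × 315/365 = €4,813.0274
November 12 – December 31, 2033: 50 days at 3.85% → €1,014,000 × 3.85% × 50/365 = €5,347.8082
Total = €10,160.8356

€10,160.84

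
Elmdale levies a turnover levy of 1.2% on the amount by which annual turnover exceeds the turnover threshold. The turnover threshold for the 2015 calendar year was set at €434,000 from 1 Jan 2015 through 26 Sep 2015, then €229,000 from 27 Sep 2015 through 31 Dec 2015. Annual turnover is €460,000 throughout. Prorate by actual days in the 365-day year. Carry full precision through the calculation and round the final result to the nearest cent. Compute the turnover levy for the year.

1 Jan – 26 Sep 2015: 269 days, exemption €434,000 → (€460,000 − €434,000) × 1.2% × 269/365 = €229.9397
27 Sep – 31 Dec 2015: 96 days, exemption €229,000 → (€460,000 − €229,000) × 1.2% × 96/365 = €729.0740
Total = €959.0137

€959.01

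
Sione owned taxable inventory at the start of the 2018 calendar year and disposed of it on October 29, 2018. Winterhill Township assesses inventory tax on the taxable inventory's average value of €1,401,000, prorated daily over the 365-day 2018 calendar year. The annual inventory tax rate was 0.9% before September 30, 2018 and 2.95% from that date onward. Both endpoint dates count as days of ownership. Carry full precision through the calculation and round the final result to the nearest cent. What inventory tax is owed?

€12,793.24

January 1 – September 29, 2018: 272 days at 0.9% → €1,401,000 × 0.9% × 272/365 = €9,396.2959
September 30 – October 29, 2018: 30 days at 2.95% → €1,401,000 × 2.95% × 30/365 = €3,396.9452
Total = €12,793.2411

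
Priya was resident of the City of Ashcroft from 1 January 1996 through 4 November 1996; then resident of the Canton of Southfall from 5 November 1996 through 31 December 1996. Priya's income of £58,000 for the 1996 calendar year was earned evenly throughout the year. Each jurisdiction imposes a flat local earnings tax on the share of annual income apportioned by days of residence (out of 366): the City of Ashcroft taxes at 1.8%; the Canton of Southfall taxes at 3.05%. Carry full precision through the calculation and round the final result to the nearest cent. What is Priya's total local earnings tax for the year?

£1,156.91

The City of Ashcroft, 1 January – 4 November 1996: 309 days → £58,000 × 1.8% × 309/366 = £881.4098
The Canton of Southfall, 5 November – 31 December 1996: 57 days → £58,000 × 3.05% × 57/366 = £275.5000
Total = £1,156.9098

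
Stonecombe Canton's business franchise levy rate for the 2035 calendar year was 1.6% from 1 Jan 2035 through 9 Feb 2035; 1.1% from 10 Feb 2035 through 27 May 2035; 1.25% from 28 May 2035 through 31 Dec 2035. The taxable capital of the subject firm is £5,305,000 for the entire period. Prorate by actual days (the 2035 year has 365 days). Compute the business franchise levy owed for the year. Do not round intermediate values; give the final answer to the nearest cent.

£66,014.55

1 Jan – 9 Feb 2035: 40 days at 1.6% → £5,305,000 × 1.6% × 40/365 = £9,301.9178
10 Feb – 27 May 2035: 107 days at 1.1% → £5,305,000 × 1.1% × 107/365 = £17,106.8082
28 May – 31 Dec 2035: 218 days at 1.25% → £5,305,000 × 1.25% × 218/365 = £39,605.8219
Total = £66,014.5479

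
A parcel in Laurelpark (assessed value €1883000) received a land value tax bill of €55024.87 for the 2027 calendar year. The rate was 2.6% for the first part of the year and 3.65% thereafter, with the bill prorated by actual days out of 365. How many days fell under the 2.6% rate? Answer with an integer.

253 days

Let d = days at the first rate; then 365 − d days at the second rate.
€1883000 × [2.6%·d + 3.65%·(365−d)] / 365 = €55024.87
Solving gives d = 253, so the new rate took effect on September 11, 2027.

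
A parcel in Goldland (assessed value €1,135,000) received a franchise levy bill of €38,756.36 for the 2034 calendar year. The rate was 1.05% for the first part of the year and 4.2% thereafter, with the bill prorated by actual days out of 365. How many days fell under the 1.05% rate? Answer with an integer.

Let d = days at the first rate; then 365 − d days at the second rate.
€1,135,000 × [1.05%·d + 4.2%·(365−d)] / 365 = €38,756.36
Solving gives d = 91, so the new rate took effect on 2 Apr 2034.

91 days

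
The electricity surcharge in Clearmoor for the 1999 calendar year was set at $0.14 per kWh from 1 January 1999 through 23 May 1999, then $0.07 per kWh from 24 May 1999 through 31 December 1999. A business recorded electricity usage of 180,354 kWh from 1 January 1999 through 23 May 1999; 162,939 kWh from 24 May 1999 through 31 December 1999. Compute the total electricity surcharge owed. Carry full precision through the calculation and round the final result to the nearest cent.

1 January – 23 May 1999: 180,354 kWh at $0.14/kWh → $25249.56
24 May – 31 December 1999: 162,939 kWh at $0.07/kWh → $11405.73

$36655.29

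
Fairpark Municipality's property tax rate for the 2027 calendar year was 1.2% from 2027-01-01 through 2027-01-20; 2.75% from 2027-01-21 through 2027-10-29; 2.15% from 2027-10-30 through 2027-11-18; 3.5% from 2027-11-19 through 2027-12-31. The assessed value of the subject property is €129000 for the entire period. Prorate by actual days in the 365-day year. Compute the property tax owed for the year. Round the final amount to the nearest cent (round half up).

2027-01-01 to 2027-01-20: 20 days at 1.2% → €129000 × 1.2% × 20/365 = €84.8219
2027-01-21 to 2027-10-29: 282 days at 2.75% → €129000 × 2.75% × 282/365 = €2740.8082
2027-10-30 to 2027-11-18: 20 days at 2.15% → €129000 × 2.15% × 20/365 = €151.9726
2027-11-19 to 2027-12-31: 43 days at 3.5% → €129000 × 3.5% × 43/365 = €531.9041
Total = €3509.5068

€3509.51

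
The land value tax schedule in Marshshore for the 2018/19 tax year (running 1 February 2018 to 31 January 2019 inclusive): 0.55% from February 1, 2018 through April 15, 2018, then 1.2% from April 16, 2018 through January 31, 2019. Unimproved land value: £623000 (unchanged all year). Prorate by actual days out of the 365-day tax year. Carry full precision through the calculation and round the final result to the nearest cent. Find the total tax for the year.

February 1 – April 15, 2018: 74 days at 0.55% → £623000 × 0.55% × 74/365 = £694.6877
April 16, 2018 – January 31, 2019: 291 days at 1.2% → £623000 × 1.2% × 291/365 = £5960.3178
Total = £6655.0055

£6655.01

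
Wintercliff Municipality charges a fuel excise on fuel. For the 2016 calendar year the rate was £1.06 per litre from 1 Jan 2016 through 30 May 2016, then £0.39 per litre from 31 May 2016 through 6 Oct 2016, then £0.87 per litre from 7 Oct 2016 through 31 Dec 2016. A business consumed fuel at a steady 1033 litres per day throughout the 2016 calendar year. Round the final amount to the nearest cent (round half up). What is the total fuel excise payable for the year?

1 Jan – 30 May 2016: 151 days × 1033 litres/day = 155,983 litres at £1.06/litre → £165,341.98
31 May – 6 Oct 2016: 129 days × 1033 litres/day = 133,257 litres at £0.39/litre → £51,970.23
7 Oct – 31 Dec 2016: 86 days × 1033 litres/day = 88,838 litres at £0.87/litre → £77,289.06

£294,601.27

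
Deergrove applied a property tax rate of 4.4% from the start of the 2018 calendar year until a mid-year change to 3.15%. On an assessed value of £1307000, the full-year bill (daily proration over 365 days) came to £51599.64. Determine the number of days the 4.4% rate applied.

233 days

Let d = days at the first rate; then 365 − d days at the second rate.
£1307000 × [4.4%·d + 3.15%·(365−d)] / 365 = £51599.64
Solving gives d = 233, so the new rate took effect on August 22, 2018.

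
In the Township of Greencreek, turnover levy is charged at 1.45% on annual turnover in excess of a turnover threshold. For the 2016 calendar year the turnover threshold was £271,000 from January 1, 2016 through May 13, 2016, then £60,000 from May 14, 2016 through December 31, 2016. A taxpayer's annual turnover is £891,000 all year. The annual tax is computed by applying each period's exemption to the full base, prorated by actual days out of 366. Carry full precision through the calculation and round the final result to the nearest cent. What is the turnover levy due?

£10,929.36

January 1 – May 13, 2016: 134 days, exemption £271,000 → (£891,000 − £271,000) × 1.45% × 134/366 = £3,291.4208
May 14 – December 31, 2016: 232 days, exemption £60,000 → (£891,000 − £60,000) × 1.45% × 232/366 = £7,637.9344
Total = £10,929.3552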